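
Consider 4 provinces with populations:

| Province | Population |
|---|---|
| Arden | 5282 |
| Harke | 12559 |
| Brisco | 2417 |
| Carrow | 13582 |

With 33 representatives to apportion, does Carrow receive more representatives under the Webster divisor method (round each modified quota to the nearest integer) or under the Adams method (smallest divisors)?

Webster: Arden 5, Harke 12, Brisco 2, Carrow 14.
Adams: Arden 5, Harke 12, Brisco 3, Carrow 13.
Carrow gets 14 under Webster and 13 under Adams.

Webster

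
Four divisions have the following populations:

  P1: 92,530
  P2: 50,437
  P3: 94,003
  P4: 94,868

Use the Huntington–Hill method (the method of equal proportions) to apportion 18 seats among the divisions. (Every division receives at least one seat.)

P1 5, P2 3, P3 5, P4 5

With divisor 18956: modified quotas P1 4.881, P2 2.661, P3 4.959, P4 5.005.
Geometric-mean thresholds: P1 √(4·5)=4.472, P2 √(2·3)=2.449, P3 √(4·5)=4.472, P4 √(5·6)=5.477.
Each quota rounded against its threshold gives P1 5, P2 3, P3 5, P4 5 (total 18).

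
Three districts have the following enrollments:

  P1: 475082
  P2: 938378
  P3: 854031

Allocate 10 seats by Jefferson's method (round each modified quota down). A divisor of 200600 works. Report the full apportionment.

P1=2, P2=4, P3=4

With modified divisor 200600: modified quotas P1 2.368, P2 4.678, P3 4.257.
Rounding down: P1 2, P2 4, P3 4 (total 10).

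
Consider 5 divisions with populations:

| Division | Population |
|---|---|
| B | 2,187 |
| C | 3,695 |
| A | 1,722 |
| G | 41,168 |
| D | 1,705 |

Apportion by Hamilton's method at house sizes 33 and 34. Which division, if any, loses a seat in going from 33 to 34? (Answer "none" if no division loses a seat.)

B

At 33 seats: B 2, C 2, A 1, G 27, D 1.
At 34 seats: B 1, C 3, A 1, G 28, D 1.
B drops from 2 to 1.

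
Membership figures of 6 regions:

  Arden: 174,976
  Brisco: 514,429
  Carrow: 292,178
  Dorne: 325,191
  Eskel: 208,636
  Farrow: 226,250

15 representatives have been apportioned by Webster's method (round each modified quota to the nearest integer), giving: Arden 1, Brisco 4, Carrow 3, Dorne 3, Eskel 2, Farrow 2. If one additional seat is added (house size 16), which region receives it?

Arden

Priority for the next seat is population ÷ (current seats + 0.5).
Priorities: Arden 116650.667, Brisco 114317.556, Carrow 83479.429, Dorne 92911.714, Eskel 83454.400, Farrow 90500.000.
Highest priority: Arden.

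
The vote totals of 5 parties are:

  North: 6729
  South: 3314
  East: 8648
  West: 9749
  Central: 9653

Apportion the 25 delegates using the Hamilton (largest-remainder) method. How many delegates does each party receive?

North=5; South=2; East=6; West=6; Central=6

Standard divisor: 38093 ÷ 25 ≈ 1523.72.
Standard quotas: North 4.4162, South 2.1749, East 5.6756, West 6.3982, Central 6.3352.
Lower quotas: North 4, South 2, East 5, West 6, Central 6 (sum 23, leaving 2 seats).
Remainders in descending order: East 0.6756, North 0.4162, West 0.3982, Central 0.3352, South 0.1749.
The surplus seats go to East, North.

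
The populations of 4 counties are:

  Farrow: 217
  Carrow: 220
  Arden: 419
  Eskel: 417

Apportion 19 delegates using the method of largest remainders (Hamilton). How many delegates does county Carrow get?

4

Standard divisor: 1273 ÷ 19 = 67.
Standard quotas: Farrow 3.239, Carrow 3.284, Arden 6.254, Eskel 6.224.
Lower quotas: Farrow 3, Carrow 3, Arden 6, Eskel 6 (sum 18, leaving 1 seat).
Remainders in descending order: Carrow 0.284, Arden 0.254, Farrow 0.239, Eskel 0.224.
The surplus seat goes to Carrow.
Carrow receives 4.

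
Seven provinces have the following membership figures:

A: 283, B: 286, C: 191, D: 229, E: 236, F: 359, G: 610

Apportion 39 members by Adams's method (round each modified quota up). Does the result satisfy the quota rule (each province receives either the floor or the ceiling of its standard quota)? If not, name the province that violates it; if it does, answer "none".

none

Standard quotas: A 5.031, B 5.084, C 3.395, D 4.071, E 4.195, F 6.381, G 10.843.
Adams allocation: A 5, B 5, C 4, D 4, E 4, F 6, G 11.
Every allocation lies between the lower and upper quota.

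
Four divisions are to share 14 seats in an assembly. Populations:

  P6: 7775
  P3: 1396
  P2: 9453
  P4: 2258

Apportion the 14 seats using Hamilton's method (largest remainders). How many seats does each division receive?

P6 5; P3 1; P2 6; P4 2

Total 20882; standard divisor 20882/14 ≈ 1491.571.
Standard quotas: P6 5.2126, P3 0.9359, P2 6.3376, P4 1.5138.
Lower quotas: P6 5, P3 0, P2 6, P4 1 (sum 12, leaving 2 seats).
Remainders in descending order: P3 0.9359, P4 0.5138, P2 0.3376, P6 0.2126.
Largest remainders: P3, P4 receive the extra seats.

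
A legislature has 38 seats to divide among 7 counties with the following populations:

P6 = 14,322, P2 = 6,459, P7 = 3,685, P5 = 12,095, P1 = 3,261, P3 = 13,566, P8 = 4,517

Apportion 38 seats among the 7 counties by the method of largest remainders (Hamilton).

Standard divisor: 57905 ÷ 38 ≈ 1523.816.
Standard quotas: P6 9.3988, P2 4.2387, P7 2.4183, P5 7.9373, P1 2.1400, P3 8.9027, P8 2.9643.
Lower quotas: P6 9, P2 4, P7 2, P5 7, P1 2, P3 8, P8 2 (sum 34, leaving 4 seats).
Remainders in descending order: P8 0.9643, P5 0.9373, P3 0.9027, P7 0.4183, P6 0.3988, P2 0.2387, P1 0.1400.
Largest remainders: P8, P5, P3, P7 receive the extra seats.

P6 9, P2 4, P7 3, P5 8, P1 2, P3 9, P8 3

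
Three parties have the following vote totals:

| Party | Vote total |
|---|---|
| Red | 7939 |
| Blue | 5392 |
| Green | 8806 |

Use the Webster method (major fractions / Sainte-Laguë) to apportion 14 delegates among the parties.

Red: 5, Blue: 3, Green: 6

Standard divisor 22137/14 ≈ 1581.214; standard quotas: Red 5.021, Blue 3.410, Green 5.569.
Rounding to the nearest integer gives Red 5, Blue 3, Green 6 — total 14, matching the house size, so no adjustment is needed.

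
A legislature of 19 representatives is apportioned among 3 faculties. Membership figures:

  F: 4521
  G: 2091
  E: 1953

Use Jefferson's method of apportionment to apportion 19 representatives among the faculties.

F 10, G 5, E 4

Standard divisor 8565/19 ≈ 450.789; standard quotas: F 10.029, G 4.639, E 4.332.
Rounding down gives 10, 4, 4 = 18 seats, so the divisor must be adjusted.
With modified divisor 415: modified quotas F 10.894, G 5.039, E 4.706.
Rounding down: F 10, G 5, E 4 (total 19).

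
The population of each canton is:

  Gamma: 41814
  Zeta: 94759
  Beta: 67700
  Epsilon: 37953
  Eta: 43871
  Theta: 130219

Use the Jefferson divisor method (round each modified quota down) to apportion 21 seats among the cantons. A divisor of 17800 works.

With modified divisor 17800: modified quotas Gamma 2.349, Zeta 5.324, Beta 3.803, Epsilon 2.132, Eta 2.465, Theta 7.316.
Rounding down: Gamma 2, Zeta 5, Beta 3, Epsilon 2, Eta 2, Theta 7 (total 21).

Gamma 2, Zeta 5, Beta 3, Epsilon 2, Eta 2, Theta 7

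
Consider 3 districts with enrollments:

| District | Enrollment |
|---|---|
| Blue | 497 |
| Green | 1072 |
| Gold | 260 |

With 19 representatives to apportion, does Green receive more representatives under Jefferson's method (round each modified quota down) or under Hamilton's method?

Jefferson

Jefferson: Blue 5, Green 12, Gold 2.
Hamilton: Blue 5, Green 11, Gold 3.
Green gets 12 under Jefferson and 11 under Hamilton.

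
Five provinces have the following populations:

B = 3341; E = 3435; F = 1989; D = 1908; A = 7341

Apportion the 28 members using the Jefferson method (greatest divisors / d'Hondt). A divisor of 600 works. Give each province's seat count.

B 5; E 5; F 3; D 3; A 12

With modified divisor 600: modified quotas B 5.568, E 5.725, F 3.315, D 3.180, A 12.235.
Rounding down: B 5, E 5, F 3, D 3, A 12 (total 28).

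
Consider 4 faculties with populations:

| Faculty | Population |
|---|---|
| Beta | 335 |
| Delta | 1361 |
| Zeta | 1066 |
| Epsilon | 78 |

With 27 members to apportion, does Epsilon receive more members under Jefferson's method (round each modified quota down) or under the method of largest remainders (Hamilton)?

Hamilton

Jefferson: Beta 3, Delta 14, Zeta 10, Epsilon 0.
Hamilton: Beta 3, Delta 13, Zeta 10, Epsilon 1.
Epsilon gets 0 under Jefferson and 1 under Hamilton.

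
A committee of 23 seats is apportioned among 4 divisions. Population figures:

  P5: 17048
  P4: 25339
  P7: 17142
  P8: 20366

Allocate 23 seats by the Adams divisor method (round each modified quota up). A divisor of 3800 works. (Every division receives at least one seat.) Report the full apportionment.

P5 5, P4 7, P7 5, P8 6

With modified divisor 3800: modified quotas P5 4.486, P4 6.668, P7 4.511, P8 5.359.
Rounding up: P5 5, P4 7, P7 5, P8 6 (total 23).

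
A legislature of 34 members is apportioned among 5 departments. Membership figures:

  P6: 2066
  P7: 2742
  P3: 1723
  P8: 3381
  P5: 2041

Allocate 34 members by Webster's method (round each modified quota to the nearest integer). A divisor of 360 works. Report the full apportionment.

P6=6, P7=8, P3=5, P8=9, P5=6

With modified divisor 360: modified quotas P6 5.739, P7 7.617, P3 4.786, P8 9.392, P5 5.669.
Rounding to the nearest integer: P6 6, P7 8, P3 5, P8 9, P5 6 (total 34).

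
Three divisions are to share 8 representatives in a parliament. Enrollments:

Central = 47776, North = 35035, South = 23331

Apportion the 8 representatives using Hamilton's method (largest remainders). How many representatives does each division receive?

Central=3; North=3; South=2

The standard divisor is 106142/8 ≈ 13267.75.
Standard quotas: Central 3.6009, North 2.6406, South 1.7585.
Lower quotas: Central 3, North 2, South 1 (sum 6, leaving 2 seats).
Remainders in descending order: South 0.7585, North 0.6406, Central 0.6009.
Largest remainders: South, North receive the extra seats.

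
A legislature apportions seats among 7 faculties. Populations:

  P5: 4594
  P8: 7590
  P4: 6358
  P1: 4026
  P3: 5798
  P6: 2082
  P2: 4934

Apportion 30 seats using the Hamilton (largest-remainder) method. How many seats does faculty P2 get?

Standard divisor: 35382 ÷ 30 ≈ 1179.4.
Standard quotas: P5 3.8952, P8 6.4355, P4 5.3909, P1 3.4136, P3 4.9161, P6 1.7653, P2 4.1835.
Lower quotas: P5 3, P8 6, P4 5, P1 3, P3 4, P6 1, P2 4 (sum 26, leaving 4 seats).
Remainders in descending order: P3 0.9161, P5 0.8952, P6 0.7653, P8 0.4355, P1 0.4136, P4 0.3909, P2 0.1835.
Largest remainders: P3, P5, P6, P8 receive the extra seats.
P2 receives 4.

4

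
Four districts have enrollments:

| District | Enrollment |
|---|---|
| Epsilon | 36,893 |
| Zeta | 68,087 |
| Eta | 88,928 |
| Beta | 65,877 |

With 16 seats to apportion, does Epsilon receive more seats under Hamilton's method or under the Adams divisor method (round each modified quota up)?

Adams

Hamilton: Epsilon 2, Zeta 4, Eta 6, Beta 4.
Adams: Epsilon 3, Zeta 4, Eta 5, Beta 4.
Epsilon gets 2 under Hamilton and 3 under Adams.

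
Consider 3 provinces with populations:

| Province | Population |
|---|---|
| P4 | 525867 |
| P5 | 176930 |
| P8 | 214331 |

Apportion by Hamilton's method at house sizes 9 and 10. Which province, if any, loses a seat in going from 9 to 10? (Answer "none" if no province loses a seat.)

At 9 seats: P4 5, P5 2, P8 2.
At 10 seats: P4 6, P5 2, P8 2.
No province's allocation decreased.

none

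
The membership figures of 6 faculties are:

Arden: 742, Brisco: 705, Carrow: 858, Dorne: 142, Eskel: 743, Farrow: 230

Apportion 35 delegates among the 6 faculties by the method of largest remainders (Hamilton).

Standard divisor: 3420 ÷ 35 ≈ 97.714.
Standard quotas: Arden 7.594, Brisco 7.215, Carrow 8.781, Dorne 1.453, Eskel 7.604, Farrow 2.354.
Lower quotas: Arden 7, Brisco 7, Carrow 8, Dorne 1, Eskel 7, Farrow 2 (sum 32, leaving 3 seats).
Remainders in descending order: Carrow 0.781, Eskel 0.604, Arden 0.594, Dorne 0.453, Farrow 0.354, Brisco 0.215.
The surplus seats go to Carrow, Eskel, Arden.

Arden=8, Brisco=7, Carrow=9, Dorne=1, Eskel=8, Farrow=2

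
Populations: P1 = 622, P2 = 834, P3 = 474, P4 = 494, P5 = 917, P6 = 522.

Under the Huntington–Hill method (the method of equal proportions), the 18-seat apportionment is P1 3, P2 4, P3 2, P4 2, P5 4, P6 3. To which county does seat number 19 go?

Priority for the next seat is population ÷ (√(s·(s+1))).
Priorities: P1 179.556, P2 186.488, P3 193.510, P4 201.675, P5 205.047, P6 150.688.
Highest priority: P5.

P5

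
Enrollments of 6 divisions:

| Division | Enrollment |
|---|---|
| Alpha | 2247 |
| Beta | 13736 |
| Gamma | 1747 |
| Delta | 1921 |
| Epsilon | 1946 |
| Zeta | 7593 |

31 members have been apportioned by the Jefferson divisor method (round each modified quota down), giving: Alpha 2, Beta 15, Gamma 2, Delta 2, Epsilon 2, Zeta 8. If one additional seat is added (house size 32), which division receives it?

Priority for the next seat is population ÷ (current seats + 1).
Priorities: Alpha 749.000, Beta 858.500, Gamma 582.333, Delta 640.333, Epsilon 648.667, Zeta 843.667.
Highest priority: Beta.

Beta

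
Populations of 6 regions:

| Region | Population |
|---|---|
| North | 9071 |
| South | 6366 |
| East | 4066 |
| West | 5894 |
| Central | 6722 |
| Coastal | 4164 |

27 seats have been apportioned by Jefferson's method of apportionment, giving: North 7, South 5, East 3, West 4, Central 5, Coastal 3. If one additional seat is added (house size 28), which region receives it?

West

Priority for the next seat is population ÷ (current seats + 1).
Priorities: North 1133.875, South 1061.000, East 1016.500, West 1178.800, Central 1120.333, Coastal 1041.000.
Highest priority: West.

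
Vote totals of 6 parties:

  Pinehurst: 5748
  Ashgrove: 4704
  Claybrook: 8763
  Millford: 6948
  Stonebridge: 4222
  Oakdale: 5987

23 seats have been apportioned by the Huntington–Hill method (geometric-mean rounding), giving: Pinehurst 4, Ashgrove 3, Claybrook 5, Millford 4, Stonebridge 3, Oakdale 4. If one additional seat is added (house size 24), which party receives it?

Priority for the next seat is population ÷ (√(s·(s+1))).
Priorities: Pinehurst 1285.292, Ashgrove 1357.928, Claybrook 1599.898, Millford 1553.620, Stonebridge 1218.786, Oakdale 1338.734.
Highest priority: Claybrook.

Claybrook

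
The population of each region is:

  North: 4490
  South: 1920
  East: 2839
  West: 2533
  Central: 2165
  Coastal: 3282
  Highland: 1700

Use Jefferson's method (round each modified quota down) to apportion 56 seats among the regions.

Standard divisor 18929/56 ≈ 338.018; standard quotas: North 13.283, South 5.680, East 8.399, West 7.494, Central 6.405, Coastal 9.710, Highland 5.029.
Rounding down gives 13, 5, 8, 7, 6, 9, 5 = 53 seats, so the divisor must be adjusted.
With modified divisor 318: modified quotas North 14.119, South 6.038, East 8.928, West 7.965, Central 6.808, Coastal 10.321, Highland 5.346.
Rounding down: North 14, South 6, East 8, West 7, Central 6, Coastal 10, Highland 5 (total 56).

North: 14, South: 6, East: 8, West: 7, Central: 6, Coastal: 10, Highland: 5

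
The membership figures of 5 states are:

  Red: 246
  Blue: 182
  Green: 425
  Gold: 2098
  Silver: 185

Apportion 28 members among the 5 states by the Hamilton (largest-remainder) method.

Red 2; Blue 1; Green 4; Gold 19; Silver 2

Total 3136; standard divisor 3136/28 = 112.
Standard quotas: Red 2.196, Blue 1.625, Green 3.795, Gold 18.732, Silver 1.652.
Lower quotas: Red 2, Blue 1, Green 3, Gold 18, Silver 1 (sum 25, leaving 3 seats).
Remainders in descending order: Green 0.795, Gold 0.732, Silver 0.652, Blue 0.625, Red 0.196.
The surplus seats go to Green, Gold, Silver.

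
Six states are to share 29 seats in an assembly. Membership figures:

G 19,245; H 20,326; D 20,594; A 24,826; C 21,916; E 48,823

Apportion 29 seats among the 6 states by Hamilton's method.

G: 3; H: 4; D: 4; A: 5; C: 4; E: 9

Total 155730; standard divisor 155730/29 = 5370.
Standard quotas: G 3.5838, H 3.7851, D 3.8350, A 4.6231, C 4.0812, E 9.0918.
Lower quotas: G 3, H 3, D 3, A 4, C 4, E 9 (sum 26, leaving 3 seats).
Remainders in descending order: D 0.8350, H 0.7851, A 0.6231, G 0.5838, E 0.0918, C 0.0812.
The surplus seats go to D, H, A.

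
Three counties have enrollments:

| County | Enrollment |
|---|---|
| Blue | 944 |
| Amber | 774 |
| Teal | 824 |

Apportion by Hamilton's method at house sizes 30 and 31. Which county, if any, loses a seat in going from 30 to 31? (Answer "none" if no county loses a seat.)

At 30 seats: Blue 11, Amber 9, Teal 10.
At 31 seats: Blue 12, Amber 9, Teal 10.
No county's allocation decreased.

none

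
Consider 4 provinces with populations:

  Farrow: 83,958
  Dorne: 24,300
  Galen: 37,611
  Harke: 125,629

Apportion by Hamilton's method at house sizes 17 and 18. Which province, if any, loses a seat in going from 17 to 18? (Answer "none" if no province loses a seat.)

At 17 seats: Farrow 5, Dorne 2, Galen 2, Harke 8.
At 18 seats: Farrow 6, Dorne 2, Galen 2, Harke 8.
No province's allocation decreased.

none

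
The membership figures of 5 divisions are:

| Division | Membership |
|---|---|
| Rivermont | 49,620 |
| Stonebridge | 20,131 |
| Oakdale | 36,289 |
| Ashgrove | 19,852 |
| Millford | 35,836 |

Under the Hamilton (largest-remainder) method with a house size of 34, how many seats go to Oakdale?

8

Total 161728; standard divisor 161728/34 ≈ 4756.706.
Standard quotas: Rivermont 10.4316, Stonebridge 4.2321, Oakdale 7.6290, Ashgrove 4.1735, Millford 7.5338.
Lower quotas: Rivermont 10, Stonebridge 4, Oakdale 7, Ashgrove 4, Millford 7 (sum 32, leaving 2 seats).
Remainders in descending order: Oakdale 0.6290, Millford 0.5338, Rivermont 0.4316, Stonebridge 0.2321, Ashgrove 0.1735.
Largest remainders: Oakdale, Millford receive the extra seats.
Oakdale receives 8.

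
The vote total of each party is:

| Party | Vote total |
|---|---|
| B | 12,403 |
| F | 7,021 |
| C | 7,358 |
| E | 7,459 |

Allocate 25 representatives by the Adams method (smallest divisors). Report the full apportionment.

Standard divisor 34241/25 ≈ 1369.64; standard quotas: B 9.056, F 5.126, C 5.372, E 5.446.
Rounding up gives 10, 6, 6, 6 = 28 seats, so the divisor must be adjusted.
With modified divisor 1480: modified quotas B 8.380, F 4.744, C 4.972, E 5.040.
Rounding up: B 9, F 5, C 5, E 6 (total 25).

B: 9; F: 5; C: 5; E: 6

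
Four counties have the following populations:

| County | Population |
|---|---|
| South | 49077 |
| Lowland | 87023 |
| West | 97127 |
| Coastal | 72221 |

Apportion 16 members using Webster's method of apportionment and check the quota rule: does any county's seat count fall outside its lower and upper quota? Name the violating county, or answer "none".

Standard quotas: South 2.571, Lowland 4.558, West 5.088, Coastal 3.783.
Webster allocation: South 3, Lowland 4, West 5, Coastal 4.
Every allocation lies between the lower and upper quota.

none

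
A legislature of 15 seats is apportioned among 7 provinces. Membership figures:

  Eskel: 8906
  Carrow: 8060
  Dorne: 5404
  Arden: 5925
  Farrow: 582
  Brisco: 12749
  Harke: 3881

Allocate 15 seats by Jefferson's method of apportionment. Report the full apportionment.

Standard divisor 45507/15 ≈ 3033.8; standard quotas: Eskel 2.936, Carrow 2.657, Dorne 1.781, Arden 1.953, Farrow 0.192, Brisco 4.202, Harke 1.279.
Rounding down gives 2, 2, 1, 1, 0, 4, 1 = 11 seats, so the divisor must be adjusted.
With modified divisor 2600: modified quotas Eskel 3.425, Carrow 3.100, Dorne 2.078, Arden 2.279, Farrow 0.224, Brisco 4.903, Harke 1.493.
Rounding down: Eskel 3, Carrow 3, Dorne 2, Arden 2, Farrow 0, Brisco 4, Harke 1 (total 15).

Eskel=3, Carrow=3, Dorne=2, Arden=2, Farrow=0, Brisco=4, Harke=1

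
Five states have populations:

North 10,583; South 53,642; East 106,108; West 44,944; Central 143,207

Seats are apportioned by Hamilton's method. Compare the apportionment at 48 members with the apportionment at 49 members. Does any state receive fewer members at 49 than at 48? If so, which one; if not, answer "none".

North

At 48 seats: North 2, South 7, East 14, West 6, Central 19.
At 49 seats: North 1, South 7, East 15, West 6, Central 20.
North drops from 2 to 1.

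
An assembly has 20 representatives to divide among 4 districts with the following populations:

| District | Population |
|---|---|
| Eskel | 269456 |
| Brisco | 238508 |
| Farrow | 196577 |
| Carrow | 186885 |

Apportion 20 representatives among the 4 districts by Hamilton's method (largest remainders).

Eskel=6; Brisco=5; Farrow=5; Carrow=4

Standard divisor: 891426 ÷ 20 ≈ 44571.3.
Standard quotas: Eskel 6.0455, Brisco 5.3512, Farrow 4.4104, Carrow 4.1929.
Lower quotas: Eskel 6, Brisco 5, Farrow 4, Carrow 4 (sum 19, leaving 1 seat).
Remainders in descending order: Farrow 0.4104, Brisco 0.3512, Carrow 0.1929, Eskel 0.0455.
Largest remainder: Farrow receives the extra seat.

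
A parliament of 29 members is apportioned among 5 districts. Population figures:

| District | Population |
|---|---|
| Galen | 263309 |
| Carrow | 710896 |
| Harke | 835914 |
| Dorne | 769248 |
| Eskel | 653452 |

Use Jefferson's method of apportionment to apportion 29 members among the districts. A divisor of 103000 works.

Galen=2; Carrow=6; Harke=8; Dorne=7; Eskel=6

With modified divisor 103000: modified quotas Galen 2.556, Carrow 6.902, Harke 8.116, Dorne 7.468, Eskel 6.344.
Rounding down: Galen 2, Carrow 6, Harke 8, Dorne 7, Eskel 6 (total 29).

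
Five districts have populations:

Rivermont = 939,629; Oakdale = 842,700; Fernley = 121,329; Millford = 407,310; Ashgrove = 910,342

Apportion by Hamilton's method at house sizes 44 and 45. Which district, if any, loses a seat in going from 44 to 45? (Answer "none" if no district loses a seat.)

Millford

At 44 seats: Rivermont 13, Oakdale 11, Fernley 2, Millford 6, Ashgrove 12.
At 45 seats: Rivermont 13, Oakdale 12, Fernley 2, Millford 5, Ashgrove 13.
Millford drops from 6 to 5.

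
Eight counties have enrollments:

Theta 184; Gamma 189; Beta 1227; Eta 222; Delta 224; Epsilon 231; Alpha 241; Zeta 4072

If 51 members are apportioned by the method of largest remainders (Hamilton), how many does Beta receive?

9

Total 6590; standard divisor 6590/51 ≈ 129.216.
Standard quotas: Theta 1.424, Gamma 1.463, Beta 9.496, Eta 1.718, Delta 1.734, Epsilon 1.788, Alpha 1.865, Zeta 31.513.
Lower quotas: Theta 1, Gamma 1, Beta 9, Eta 1, Delta 1, Epsilon 1, Alpha 1, Zeta 31 (sum 46, leaving 5 seats).
Remainders in descending order: Alpha 0.865, Epsilon 0.788, Delta 0.734, Eta 0.718, Zeta 0.513, Beta 0.496, Gamma 0.463, Theta 0.424.
Largest remainders: Alpha, Epsilon, Delta, Eta, Zeta receive the extra seats.
Beta receives 9.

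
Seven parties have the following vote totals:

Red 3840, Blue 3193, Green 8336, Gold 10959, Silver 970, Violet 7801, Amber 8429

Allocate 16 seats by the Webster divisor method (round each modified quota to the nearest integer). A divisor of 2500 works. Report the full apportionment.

With modified divisor 2500: modified quotas Red 1.536, Blue 1.277, Green 3.334, Gold 4.384, Silver 0.388, Violet 3.120, Amber 3.372.
Rounding to the nearest integer: Red 2, Blue 1, Green 3, Gold 4, Silver 0, Violet 3, Amber 3 (total 16).

Red=2; Blue=1; Green=3; Gold=4; Silver=0; Violet=3; Amber=3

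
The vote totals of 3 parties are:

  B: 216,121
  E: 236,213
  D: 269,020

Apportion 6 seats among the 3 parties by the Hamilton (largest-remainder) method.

Total 721354; standard divisor 721354/6 ≈ 120225.667.
Standard quotas: B 1.7976, E 1.9647, D 2.2376.
Lower quotas: B 1, E 1, D 2 (sum 4, leaving 2 seats).
Remainders in descending order: E 0.9647, B 0.7976, D 0.2376.
Largest remainders: E, B receive the extra seats.

B 2, E 2, D 2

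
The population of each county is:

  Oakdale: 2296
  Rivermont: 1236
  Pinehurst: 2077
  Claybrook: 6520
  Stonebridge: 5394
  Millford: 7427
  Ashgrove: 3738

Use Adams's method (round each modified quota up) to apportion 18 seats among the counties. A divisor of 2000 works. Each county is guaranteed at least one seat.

Oakdale=2; Rivermont=1; Pinehurst=2; Claybrook=4; Stonebridge=3; Millford=4; Ashgrove=2

With modified divisor 2000: modified quotas Oakdale 1.148, Rivermont 0.618, Pinehurst 1.038, Claybrook 3.260, Stonebridge 2.697, Millford 3.713, Ashgrove 1.869.
Rounding up: Oakdale 2, Rivermont 1, Pinehurst 2, Claybrook 4, Stonebridge 3, Millford 4, Ashgrove 2 (total 18).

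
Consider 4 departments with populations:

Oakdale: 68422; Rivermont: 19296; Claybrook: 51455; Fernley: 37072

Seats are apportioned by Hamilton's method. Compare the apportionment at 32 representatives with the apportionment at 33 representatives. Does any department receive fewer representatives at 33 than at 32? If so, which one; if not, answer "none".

At 32 seats: Oakdale 12, Rivermont 4, Claybrook 9, Fernley 7.
At 33 seats: Oakdale 13, Rivermont 3, Claybrook 10, Fernley 7.
Rivermont drops from 4 to 3.

Rivermont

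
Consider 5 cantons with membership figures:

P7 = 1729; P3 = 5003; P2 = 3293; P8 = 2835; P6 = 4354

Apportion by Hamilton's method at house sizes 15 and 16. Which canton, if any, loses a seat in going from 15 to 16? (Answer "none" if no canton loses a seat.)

P7

At 15 seats: P7 2, P3 4, P2 3, P8 2, P6 4.
At 16 seats: P7 1, P3 5, P2 3, P8 3, P6 4.
P7 drops from 2 to 1.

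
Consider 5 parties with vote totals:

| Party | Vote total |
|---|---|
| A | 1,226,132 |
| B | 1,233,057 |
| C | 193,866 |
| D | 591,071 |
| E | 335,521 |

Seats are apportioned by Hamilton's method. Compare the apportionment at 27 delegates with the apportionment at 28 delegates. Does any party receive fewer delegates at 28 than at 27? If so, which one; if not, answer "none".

At 27 seats: A 9, B 9, C 2, D 4, E 3.
At 28 seats: A 9, B 10, C 1, D 5, E 3.
C drops from 2 to 1.

C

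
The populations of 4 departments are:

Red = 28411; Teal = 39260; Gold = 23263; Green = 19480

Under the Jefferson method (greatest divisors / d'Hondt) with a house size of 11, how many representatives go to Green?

2

Standard divisor 110414/11 ≈ 10037.636; standard quotas: Red 2.830, Teal 3.911, Gold 2.318, Green 1.941.
Rounding down gives 2, 3, 2, 1 = 8 seats, so the divisor must be adjusted.
With modified divisor 8700: modified quotas Red 3.266, Teal 4.513, Gold 2.674, Green 2.239.
Rounding down: Red 3, Teal 4, Gold 2, Green 2 (total 11).
Green receives 2.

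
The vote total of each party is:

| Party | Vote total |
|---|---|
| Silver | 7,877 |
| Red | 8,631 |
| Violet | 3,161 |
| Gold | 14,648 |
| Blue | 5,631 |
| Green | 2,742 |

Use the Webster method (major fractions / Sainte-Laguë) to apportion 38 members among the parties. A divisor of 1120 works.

With modified divisor 1120: modified quotas Silver 7.033, Red 7.706, Violet 2.822, Gold 13.079, Blue 5.028, Green 2.448.
Rounding to the nearest integer: Silver 7, Red 8, Violet 3, Gold 13, Blue 5, Green 2 (total 38).

Silver 7, Red 8, Violet 3, Gold 13, Blue 5, Green 2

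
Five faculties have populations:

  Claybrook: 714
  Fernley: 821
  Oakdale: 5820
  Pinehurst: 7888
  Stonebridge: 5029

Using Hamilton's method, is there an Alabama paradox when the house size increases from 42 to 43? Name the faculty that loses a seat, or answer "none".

At 42 seats: Claybrook 2, Fernley 2, Oakdale 12, Pinehurst 16, Stonebridge 10.
At 43 seats: Claybrook 1, Fernley 2, Oakdale 12, Pinehurst 17, Stonebridge 11.
Claybrook drops from 2 to 1.

Claybrook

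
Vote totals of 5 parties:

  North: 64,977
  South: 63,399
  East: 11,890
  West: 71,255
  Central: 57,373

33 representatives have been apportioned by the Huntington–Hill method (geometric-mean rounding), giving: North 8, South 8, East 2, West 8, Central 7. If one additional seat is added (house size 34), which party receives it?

Priority for the next seat is population ÷ (√(s·(s+1))).
Priorities: North 7657.613, South 7471.644, East 4854.072, West 8397.482, Central 7666.790.
Highest priority: West.

West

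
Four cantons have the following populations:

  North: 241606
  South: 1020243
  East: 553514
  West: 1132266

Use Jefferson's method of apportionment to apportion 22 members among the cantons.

Standard divisor 2947629/22 ≈ 133983.136; standard quotas: North 1.803, South 7.615, East 4.131, West 8.451.
Rounding down gives 1, 7, 4, 8 = 20 seats, so the divisor must be adjusted.
With modified divisor 123300: modified quotas North 1.959, South 8.274, East 4.489, West 9.183.
Rounding down: North 1, South 8, East 4, West 9 (total 22).

North 1; South 8; East 4; West 9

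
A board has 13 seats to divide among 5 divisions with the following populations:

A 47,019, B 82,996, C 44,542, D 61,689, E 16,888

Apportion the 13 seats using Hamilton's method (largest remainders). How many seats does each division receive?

Total 253134; standard divisor 253134/13 ≈ 19471.846.
Standard quotas: A 2.4147, B 4.2624, C 2.2875, D 3.1681, E 0.8673.
Lower quotas: A 2, B 4, C 2, D 3, E 0 (sum 11, leaving 2 seats).
Remainders in descending order: E 0.8673, A 0.4147, C 0.2875, B 0.2624, D 0.1681.
The surplus seats go to E, A.

A 3, B 4, C 2, D 3, E 1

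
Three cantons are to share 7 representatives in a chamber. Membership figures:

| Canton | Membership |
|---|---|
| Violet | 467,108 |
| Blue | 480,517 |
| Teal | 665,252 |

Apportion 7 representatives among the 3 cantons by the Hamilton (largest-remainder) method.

Standard divisor: 1612877 ÷ 7 = 230411.
Standard quotas: Violet 2.0273, Blue 2.0855, Teal 2.8872.
Lower quotas: Violet 2, Blue 2, Teal 2 (sum 6, leaving 1 seat).
Remainders in descending order: Teal 0.8872, Blue 0.0855, Violet 0.0273.
The surplus seat goes to Teal.

Violet 2, Blue 2, Teal 3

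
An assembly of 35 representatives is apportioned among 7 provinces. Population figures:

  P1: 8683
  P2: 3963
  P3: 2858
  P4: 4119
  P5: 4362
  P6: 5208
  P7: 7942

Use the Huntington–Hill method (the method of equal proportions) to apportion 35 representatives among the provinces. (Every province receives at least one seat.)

With divisor 1103: modified quotas P1 7.872, P2 3.593, P3 2.591, P4 3.734, P5 3.955, P6 4.722, P7 7.200.
Geometric-mean thresholds: P1 √(7·8)=7.483, P2 √(3·4)=3.464, P3 √(2·3)=2.449, P4 √(3·4)=3.464, P5 √(3·4)=3.464, P6 √(4·5)=4.472, P7 √(7·8)=7.483.
Each quota rounded against its threshold gives P1 8, P2 4, P3 3, P4 4, P5 4, P6 5, P7 7 (total 35).

P1=8, P2=4, P3=3, P4=4, P5=4, P6=5, P7=7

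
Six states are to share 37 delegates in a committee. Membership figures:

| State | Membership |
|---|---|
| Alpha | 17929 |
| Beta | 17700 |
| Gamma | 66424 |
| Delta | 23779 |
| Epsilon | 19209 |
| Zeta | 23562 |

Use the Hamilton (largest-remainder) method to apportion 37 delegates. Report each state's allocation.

Total 168603; standard divisor 168603/37 ≈ 4556.838.
Standard quotas: Alpha 3.9345, Beta 3.8843, Gamma 14.5768, Delta 5.2183, Epsilon 4.2154, Zeta 5.1707.
Lower quotas: Alpha 3, Beta 3, Gamma 14, Delta 5, Epsilon 4, Zeta 5 (sum 34, leaving 3 seats).
Remainders in descending order: Alpha 0.9345, Beta 0.8843, Gamma 0.5768, Delta 0.2183, Epsilon 0.2154, Zeta 0.1707.
Largest remainders: Alpha, Beta, Gamma receive the extra seats.

Alpha 4, Beta 4, Gamma 15, Delta 5, Epsilon 4, Zeta 5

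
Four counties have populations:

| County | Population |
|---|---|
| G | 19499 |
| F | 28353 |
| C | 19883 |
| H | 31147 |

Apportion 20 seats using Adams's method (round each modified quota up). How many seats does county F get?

6

Standard divisor 98882/20 ≈ 4944.1; standard quotas: G 3.944, F 5.735, C 4.022, H 6.300.
Rounding up gives 4, 6, 5, 7 = 22 seats, so the divisor must be adjusted.
With modified divisor 5400: modified quotas G 3.611, F 5.251, C 3.682, H 5.768.
Rounding up: G 4, F 6, C 4, H 6 (total 20).
F receives 6.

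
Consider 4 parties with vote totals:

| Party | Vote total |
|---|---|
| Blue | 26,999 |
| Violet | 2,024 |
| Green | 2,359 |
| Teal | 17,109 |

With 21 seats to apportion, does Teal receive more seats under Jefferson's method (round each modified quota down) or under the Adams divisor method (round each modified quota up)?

Jefferson: Blue 12, Violet 0, Green 1, Teal 8.
Adams: Blue 12, Violet 1, Green 1, Teal 7.
Teal gets 8 under Jefferson and 7 under Adams.

Jefferson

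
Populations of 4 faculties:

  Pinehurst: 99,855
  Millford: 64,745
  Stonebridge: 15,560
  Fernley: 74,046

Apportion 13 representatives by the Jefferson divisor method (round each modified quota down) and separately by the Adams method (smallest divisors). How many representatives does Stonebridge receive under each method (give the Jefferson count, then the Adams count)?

0 and 1

Jefferson: Pinehurst 6, Millford 3, Stonebridge 0, Fernley 4.
Adams: Pinehurst 5, Millford 3, Stonebridge 1, Fernley 4.
Stonebridge gets 0 under Jefferson and 1 under Adams.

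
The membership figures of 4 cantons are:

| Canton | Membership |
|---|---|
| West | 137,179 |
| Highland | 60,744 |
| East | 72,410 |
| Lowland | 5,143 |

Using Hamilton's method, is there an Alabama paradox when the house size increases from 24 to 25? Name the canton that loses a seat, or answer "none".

Lowland

At 24 seats: West 12, Highland 5, East 6, Lowland 1.
At 25 seats: West 12, Highland 6, East 7, Lowland 0.
Lowland drops from 1 to 0.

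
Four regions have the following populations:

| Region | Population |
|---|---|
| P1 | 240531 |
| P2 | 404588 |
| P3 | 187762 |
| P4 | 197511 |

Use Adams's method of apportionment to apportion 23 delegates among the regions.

P1: 5, P2: 9, P3: 4, P4: 5

Standard divisor 1030392/23 ≈ 44799.652; standard quotas: P1 5.369, P2 9.031, P3 4.191, P4 4.409.
Rounding up gives 6, 10, 5, 5 = 26 seats, so the divisor must be adjusted.
With modified divisor 48700: modified quotas P1 4.939, P2 8.308, P3 3.855, P4 4.056.
Rounding up: P1 5, P2 9, P3 4, P4 5 (total 23).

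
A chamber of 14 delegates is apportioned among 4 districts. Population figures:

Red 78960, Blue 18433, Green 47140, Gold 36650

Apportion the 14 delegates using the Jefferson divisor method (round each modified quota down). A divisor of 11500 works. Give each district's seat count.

With modified divisor 11500: modified quotas Red 6.866, Blue 1.603, Green 4.099, Gold 3.187.
Rounding down: Red 6, Blue 1, Green 4, Gold 3 (total 14).

Red 6, Blue 1, Green 4, Gold 3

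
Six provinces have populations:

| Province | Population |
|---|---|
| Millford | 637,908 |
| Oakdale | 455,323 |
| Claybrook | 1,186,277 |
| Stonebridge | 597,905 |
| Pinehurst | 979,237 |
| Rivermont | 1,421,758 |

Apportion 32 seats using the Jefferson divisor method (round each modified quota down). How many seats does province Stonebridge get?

3

Standard divisor 5278408/32 ≈ 164950.25; standard quotas: Millford 3.867, Oakdale 2.760, Claybrook 7.192, Stonebridge 3.625, Pinehurst 5.937, Rivermont 8.619.
Rounding down gives 3, 2, 7, 3, 5, 8 = 28 seats, so the divisor must be adjusted.
With modified divisor 150600: modified quotas Millford 4.236, Oakdale 3.023, Claybrook 7.877, Stonebridge 3.970, Pinehurst 6.502, Rivermont 9.441.
Rounding down: Millford 4, Oakdale 3, Claybrook 7, Stonebridge 3, Pinehurst 6, Rivermont 9 (total 32).
Stonebridge receives 3.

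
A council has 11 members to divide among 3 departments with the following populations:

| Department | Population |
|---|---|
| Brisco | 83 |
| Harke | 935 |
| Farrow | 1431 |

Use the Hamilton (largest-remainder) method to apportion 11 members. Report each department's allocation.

Brisco 0, Harke 4, Farrow 7

Total 2449; standard divisor 2449/11 ≈ 222.636.
Standard quotas: Brisco 0.373, Harke 4.200, Farrow 6.428.
Lower quotas: Brisco 0, Harke 4, Farrow 6 (sum 10, leaving 1 seat).
Remainders in descending order: Farrow 0.428, Brisco 0.373, Harke 0.200.
The surplus seat goes to Farrow.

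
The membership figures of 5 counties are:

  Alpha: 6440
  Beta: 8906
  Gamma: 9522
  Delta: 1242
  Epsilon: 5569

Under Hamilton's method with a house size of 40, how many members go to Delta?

2

Standard divisor: 31679 ÷ 40 ≈ 791.975.
Standard quotas: Alpha 8.1316, Beta 11.2453, Gamma 12.0231, Delta 1.5682, Epsilon 7.0318.
Lower quotas: Alpha 8, Beta 11, Gamma 12, Delta 1, Epsilon 7 (sum 39, leaving 1 seat).
Remainders in descending order: Delta 0.5682, Beta 0.2453, Alpha 0.1316, Epsilon 0.0318, Gamma 0.0231.
The surplus seat goes to Delta.
Delta receives 2.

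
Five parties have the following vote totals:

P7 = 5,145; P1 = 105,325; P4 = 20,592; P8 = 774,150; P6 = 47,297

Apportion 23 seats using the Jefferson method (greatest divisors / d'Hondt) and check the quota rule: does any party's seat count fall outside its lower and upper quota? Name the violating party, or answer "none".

Standard quotas: P7 0.124, P1 2.543, P4 0.497, P8 18.693, P6 1.142.
Jefferson allocation: P7 0, P1 2, P4 0, P8 20, P6 1.
P8 has quota 18.693 (lower 18, upper 19) but receives 20 — outside the quota interval.

P8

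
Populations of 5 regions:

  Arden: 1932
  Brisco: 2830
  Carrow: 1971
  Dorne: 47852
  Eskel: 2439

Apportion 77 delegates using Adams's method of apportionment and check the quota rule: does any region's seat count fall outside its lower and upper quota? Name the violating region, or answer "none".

Standard quotas: Arden 2.609, Brisco 3.821, Carrow 2.661, Dorne 64.615, Eskel 3.293.
Adams allocation: Arden 3, Brisco 4, Carrow 3, Dorne 63, Eskel 4.
Dorne has quota 64.615 (lower 64, upper 65) but receives 63 — outside the quota interval.

Dorne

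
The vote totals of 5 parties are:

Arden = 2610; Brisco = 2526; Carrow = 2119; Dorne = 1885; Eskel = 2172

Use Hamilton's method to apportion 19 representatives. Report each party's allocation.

Arden: 4, Brisco: 4, Carrow: 4, Dorne: 3, Eskel: 4

The standard divisor is 11312/19 ≈ 595.368.
Standard quotas: Arden 4.384, Brisco 4.243, Carrow 3.559, Dorne 3.166, Eskel 3.648.
Lower quotas: Arden 4, Brisco 4, Carrow 3, Dorne 3, Eskel 3 (sum 17, leaving 2 seats).
Remainders in descending order: Eskel 0.648, Carrow 0.559, Arden 0.384, Brisco 0.243, Dorne 0.166.
The surplus seats go to Eskel, Carrow.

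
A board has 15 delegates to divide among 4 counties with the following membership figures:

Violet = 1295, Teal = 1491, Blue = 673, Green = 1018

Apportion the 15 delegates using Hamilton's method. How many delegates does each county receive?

Violet: 4, Teal: 5, Blue: 2, Green: 4

Standard divisor: 4477 ÷ 15 ≈ 298.467.
Standard quotas: Violet 4.339, Teal 4.996, Blue 2.255, Green 3.411.
Lower quotas: Violet 4, Teal 4, Blue 2, Green 3 (sum 13, leaving 2 seats).
Remainders in descending order: Teal 0.996, Green 0.411, Violet 0.339, Blue 0.255.
The surplus seats go to Teal, Green.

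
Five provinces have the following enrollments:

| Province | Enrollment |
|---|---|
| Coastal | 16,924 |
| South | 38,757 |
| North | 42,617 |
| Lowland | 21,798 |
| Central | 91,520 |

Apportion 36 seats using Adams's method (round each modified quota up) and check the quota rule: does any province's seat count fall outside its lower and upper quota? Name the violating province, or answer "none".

none

Standard quotas: Coastal 2.879, South 6.593, North 7.250, Lowland 3.708, Central 15.569.
Adams allocation: Coastal 3, South 7, North 7, Lowland 4, Central 15.
Every allocation lies between the lower and upper quota.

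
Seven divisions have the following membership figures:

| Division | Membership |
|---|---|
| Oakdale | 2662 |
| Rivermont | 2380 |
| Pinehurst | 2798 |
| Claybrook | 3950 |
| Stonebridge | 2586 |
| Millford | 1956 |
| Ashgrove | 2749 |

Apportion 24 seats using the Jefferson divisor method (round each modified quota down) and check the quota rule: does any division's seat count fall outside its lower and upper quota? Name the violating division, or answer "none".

Standard quotas: Oakdale 3.348, Rivermont 2.994, Pinehurst 3.519, Claybrook 4.968, Stonebridge 3.253, Millford 2.460, Ashgrove 3.458.
Jefferson allocation: Oakdale 3, Rivermont 3, Pinehurst 4, Claybrook 5, Stonebridge 3, Millford 2, Ashgrove 4.
Every allocation lies between the lower and upper quota.

none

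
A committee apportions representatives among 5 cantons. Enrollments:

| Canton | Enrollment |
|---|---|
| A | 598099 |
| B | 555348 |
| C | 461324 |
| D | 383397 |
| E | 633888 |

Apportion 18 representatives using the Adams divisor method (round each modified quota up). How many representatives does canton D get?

Standard divisor 2632056/18 ≈ 146225.333; standard quotas: A 4.090, B 3.798, C 3.155, D 2.622, E 4.335.
Rounding up gives 5, 4, 4, 3, 5 = 21 seats, so the divisor must be adjusted.
With modified divisor 171800: modified quotas A 3.481, B 3.233, C 2.685, D 2.232, E 3.690.
Rounding up: A 4, B 4, C 3, D 3, E 4 (total 18).
D receives 3.

3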